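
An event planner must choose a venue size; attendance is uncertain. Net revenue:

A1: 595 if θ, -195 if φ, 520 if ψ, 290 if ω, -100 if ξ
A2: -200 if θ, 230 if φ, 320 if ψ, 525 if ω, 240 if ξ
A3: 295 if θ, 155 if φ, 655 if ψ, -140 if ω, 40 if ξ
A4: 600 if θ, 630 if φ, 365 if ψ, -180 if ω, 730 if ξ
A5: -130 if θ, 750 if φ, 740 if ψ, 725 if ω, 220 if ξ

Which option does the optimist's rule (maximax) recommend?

A5

Row maxima: A1=595, A2=525, A3=655, A4=730, A5=750
Best best-case = 750 → A5.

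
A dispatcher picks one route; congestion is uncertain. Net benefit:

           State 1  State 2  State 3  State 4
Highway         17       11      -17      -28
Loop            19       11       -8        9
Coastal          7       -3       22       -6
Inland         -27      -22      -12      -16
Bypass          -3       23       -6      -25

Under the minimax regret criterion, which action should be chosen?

Coastal

Column bests: State 1=19, State 2=23, State 3=22, State 4=9.
Highway regrets: 2, 12, 39, 37 → max 39
Loop regrets: 0, 12, 30, 0 → max 30
Coastal regrets: 12, 26, 0, 15 → max 26
Inland regrets: 46, 45, 34, 25 → max 46
Bypass regrets: 22, 0, 28, 34 → max 34
Smallest max regret = 26 → Coastal.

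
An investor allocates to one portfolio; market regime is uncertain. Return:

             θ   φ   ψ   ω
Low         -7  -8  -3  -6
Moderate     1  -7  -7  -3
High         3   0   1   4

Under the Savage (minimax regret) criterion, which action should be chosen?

Column bests: θ=3, φ=0, ψ=1, ω=4.
Low regrets: 10, 8, 4, 10 → max 10
Moderate regrets: 2, 7, 8, 7 → max 8
High regrets: 0, 0, 0, 0 → max 0
Smallest max regret = 0 → High.

High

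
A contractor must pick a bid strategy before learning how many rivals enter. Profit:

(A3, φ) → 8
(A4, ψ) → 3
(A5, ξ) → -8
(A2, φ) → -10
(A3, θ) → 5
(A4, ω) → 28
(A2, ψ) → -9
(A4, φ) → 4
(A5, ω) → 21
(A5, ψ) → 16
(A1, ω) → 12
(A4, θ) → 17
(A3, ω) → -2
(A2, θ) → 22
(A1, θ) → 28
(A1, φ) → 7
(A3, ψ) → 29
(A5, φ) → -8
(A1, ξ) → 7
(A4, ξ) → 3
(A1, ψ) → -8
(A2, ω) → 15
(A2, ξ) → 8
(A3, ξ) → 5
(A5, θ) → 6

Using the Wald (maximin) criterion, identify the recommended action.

A4

Row minima: A1=-8, A2=-10, A3=-2, A4=3, A5=-8
Best worst-case = 3 → A4.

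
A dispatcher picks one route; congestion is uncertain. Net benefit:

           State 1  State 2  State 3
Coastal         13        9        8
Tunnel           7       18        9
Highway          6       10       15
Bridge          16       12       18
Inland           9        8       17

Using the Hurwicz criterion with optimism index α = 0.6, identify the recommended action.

Coastal: 0.6·13 + 0.4·8 = 11
Tunnel: 0.6·18 + 0.4·7 = 13.6
Highway: 0.6·15 + 0.4·6 = 11.4
Bridge: 0.6·18 + 0.4·12 = 15.6
Inland: 0.6·17 + 0.4·8 = 13.4
Highest Hurwicz score = 15.6 → Bridge.

Bridge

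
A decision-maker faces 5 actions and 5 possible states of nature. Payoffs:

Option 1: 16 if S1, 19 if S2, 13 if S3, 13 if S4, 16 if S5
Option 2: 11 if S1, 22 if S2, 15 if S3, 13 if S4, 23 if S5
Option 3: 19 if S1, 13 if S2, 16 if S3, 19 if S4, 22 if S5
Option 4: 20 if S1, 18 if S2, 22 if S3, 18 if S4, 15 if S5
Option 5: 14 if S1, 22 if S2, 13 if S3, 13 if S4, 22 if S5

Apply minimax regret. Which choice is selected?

Column bests: S1=20, S2=22, S3=22, S4=19, S5=23.
Option 1 regrets: 4, 3, 9, 6, 7 → max 9
Option 2 regrets: 9, 0, 7, 6, 0 → max 9
Option 3 regrets: 1, 9, 6, 0, 1 → max 9
Option 4 regrets: 0, 4, 0, 1, 8 → max 8
Option 5 regrets: 6, 0, 9, 6, 1 → max 9
Smallest max regret = 8 → Option 4.

Option 4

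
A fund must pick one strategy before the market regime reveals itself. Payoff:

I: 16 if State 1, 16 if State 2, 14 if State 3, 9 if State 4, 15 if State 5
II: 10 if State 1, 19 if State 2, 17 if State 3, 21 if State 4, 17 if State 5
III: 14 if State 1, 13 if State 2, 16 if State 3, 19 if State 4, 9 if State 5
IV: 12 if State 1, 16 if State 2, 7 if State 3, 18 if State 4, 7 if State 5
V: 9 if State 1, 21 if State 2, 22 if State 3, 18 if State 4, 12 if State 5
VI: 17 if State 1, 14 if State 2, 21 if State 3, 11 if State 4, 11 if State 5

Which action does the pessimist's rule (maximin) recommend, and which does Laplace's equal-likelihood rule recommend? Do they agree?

maximin → VI; laplace → II (disagree)

Row minima: I=9, II=10, III=9, IV=7, V=9, VI=11
Best worst-case = 11 → VI.
Row averages: I=14, II=16.8, III=14.2, IV=12, V=16.4, VI=14.8
Highest average = 16.8 → II.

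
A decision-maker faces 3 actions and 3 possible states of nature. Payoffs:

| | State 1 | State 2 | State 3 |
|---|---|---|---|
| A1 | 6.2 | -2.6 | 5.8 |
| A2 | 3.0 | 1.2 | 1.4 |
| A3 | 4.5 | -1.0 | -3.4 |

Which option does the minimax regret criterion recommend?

A1

Column bests: State 1=6.2, State 2=1.2, State 3=5.8.
A1 regrets: 0.0, 3.8, 0.0 → max 3.8
A2 regrets: 3.2, 0.0, 4.4 → max 4.4
A3 regrets: 1.7, 2.2, 9.2 → max 9.2
Smallest max regret = 3.8 → A1.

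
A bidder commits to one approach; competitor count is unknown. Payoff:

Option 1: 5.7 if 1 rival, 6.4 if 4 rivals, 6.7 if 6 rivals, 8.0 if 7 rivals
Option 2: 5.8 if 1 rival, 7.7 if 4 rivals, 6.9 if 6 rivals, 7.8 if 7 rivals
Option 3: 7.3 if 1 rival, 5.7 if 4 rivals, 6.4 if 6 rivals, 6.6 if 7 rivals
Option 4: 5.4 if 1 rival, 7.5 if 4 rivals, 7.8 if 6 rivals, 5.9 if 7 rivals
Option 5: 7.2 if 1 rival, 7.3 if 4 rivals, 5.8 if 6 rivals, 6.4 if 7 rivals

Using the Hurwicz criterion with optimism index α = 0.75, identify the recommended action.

Option 1: 0.75·8.0 + 0.25·5.7 = 7.425
Option 2: 0.75·7.8 + 0.25·5.8 = 7.3
Option 3: 0.75·7.3 + 0.25·5.7 = 6.9
Option 4: 0.75·7.8 + 0.25·5.4 = 7.2
Option 5: 0.75·7.3 + 0.25·5.8 = 6.925
Highest Hurwicz score = 7.425 → Option 1.

Option 1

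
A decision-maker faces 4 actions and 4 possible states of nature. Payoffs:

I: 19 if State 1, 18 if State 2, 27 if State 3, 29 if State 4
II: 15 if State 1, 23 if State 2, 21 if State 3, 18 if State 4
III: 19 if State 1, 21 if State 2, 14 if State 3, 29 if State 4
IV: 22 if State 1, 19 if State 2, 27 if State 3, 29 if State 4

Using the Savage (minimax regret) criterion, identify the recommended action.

Column bests: State 1=22, State 2=23, State 3=27, State 4=29.
I regrets: 3, 5, 0, 0 → max 5
II regrets: 7, 0, 6, 11 → max 11
III regrets: 3, 2, 13, 0 → max 13
IV regrets: 0, 4, 0, 0 → max 4
Smallest max regret = 4 → IV.

IV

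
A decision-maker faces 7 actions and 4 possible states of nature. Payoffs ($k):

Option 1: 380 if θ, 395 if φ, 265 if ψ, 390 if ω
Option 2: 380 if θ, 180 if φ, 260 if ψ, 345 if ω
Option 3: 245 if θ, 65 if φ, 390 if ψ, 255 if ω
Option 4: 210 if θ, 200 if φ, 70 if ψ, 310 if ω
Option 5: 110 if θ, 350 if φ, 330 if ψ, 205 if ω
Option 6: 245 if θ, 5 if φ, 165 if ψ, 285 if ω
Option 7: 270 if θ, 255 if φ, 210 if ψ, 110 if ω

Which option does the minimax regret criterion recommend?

Option 1

Column bests: θ=380, φ=395, ψ=390, ω=390.
Option 1 regrets: 0, 0, 125, 0 → max 125
Option 2 regrets: 0, 215, 130, 45 → max 215
Option 3 regrets: 135, 330, 0, 135 → max 330
Option 4 regrets: 170, 195, 320, 80 → max 320
Option 5 regrets: 270, 45, 60, 185 → max 270
Option 6 regrets: 135, 390, 225, 105 → max 390
Option 7 regrets: 110, 140, 180, 280 → max 280
Smallest max regret = 125 → Option 1.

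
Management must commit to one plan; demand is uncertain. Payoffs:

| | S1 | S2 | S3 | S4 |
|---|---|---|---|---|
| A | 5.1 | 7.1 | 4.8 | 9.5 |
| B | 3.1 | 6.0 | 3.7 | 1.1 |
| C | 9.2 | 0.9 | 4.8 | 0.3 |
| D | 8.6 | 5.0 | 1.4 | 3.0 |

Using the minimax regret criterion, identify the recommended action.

Column bests: S1=9.2, S2=7.1, S3=4.8, S4=9.5.
A regrets: 4.1, 0.0, 0.0, 0.0 → max 4.1
B regrets: 6.1, 1.1, 1.1, 8.4 → max 8.4
C regrets: 0.0, 6.2, 0.0, 9.2 → max 9.2
D regrets: 0.6, 2.1, 3.4, 6.5 → max 6.5
Smallest max regret = 4.1 → A.

A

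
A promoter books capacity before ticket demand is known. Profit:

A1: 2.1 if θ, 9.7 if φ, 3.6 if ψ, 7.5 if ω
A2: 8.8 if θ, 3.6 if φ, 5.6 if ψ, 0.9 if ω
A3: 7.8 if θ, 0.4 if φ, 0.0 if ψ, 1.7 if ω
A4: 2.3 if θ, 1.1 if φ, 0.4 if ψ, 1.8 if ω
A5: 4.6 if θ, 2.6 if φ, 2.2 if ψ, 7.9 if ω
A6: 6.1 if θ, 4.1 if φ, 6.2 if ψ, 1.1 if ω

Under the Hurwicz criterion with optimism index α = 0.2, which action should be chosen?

A1

A1: 0.2·9.7 + 0.8·2.1 = 3.62
A2: 0.2·8.8 + 0.8·0.9 = 2.48
A3: 0.2·7.8 + 0.8·0.0 = 1.56
A4: 0.2·2.3 + 0.8·0.4 = 0.78
A5: 0.2·7.9 + 0.8·2.2 = 3.34
A6: 0.2·6.2 + 0.8·1.1 = 2.12
Highest Hurwicz score = 3.62 → A1.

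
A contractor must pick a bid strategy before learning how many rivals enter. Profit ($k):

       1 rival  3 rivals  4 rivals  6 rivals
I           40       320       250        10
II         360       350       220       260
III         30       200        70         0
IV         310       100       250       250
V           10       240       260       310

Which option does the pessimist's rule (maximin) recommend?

Row minima: I=10, II=220, III=0, IV=100, V=10
Best worst-case = 220 → II.

II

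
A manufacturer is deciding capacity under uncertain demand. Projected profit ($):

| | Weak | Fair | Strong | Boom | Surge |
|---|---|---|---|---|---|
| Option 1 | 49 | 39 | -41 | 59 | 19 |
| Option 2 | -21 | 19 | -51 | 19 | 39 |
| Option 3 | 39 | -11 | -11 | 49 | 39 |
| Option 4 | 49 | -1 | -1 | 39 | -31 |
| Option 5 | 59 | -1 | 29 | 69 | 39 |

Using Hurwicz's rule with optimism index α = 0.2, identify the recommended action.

Option 1: 0.2·59 + 0.8·(-41) = -21
Option 2: 0.2·39 + 0.8·(-51) = -33
Option 3: 0.2·49 + 0.8·(-11) = 1
Option 4: 0.2·49 + 0.8·(-31) = -15
Option 5: 0.2·69 + 0.8·(-1) = 13
Highest Hurwicz score = 13 → Option 5.

Option 5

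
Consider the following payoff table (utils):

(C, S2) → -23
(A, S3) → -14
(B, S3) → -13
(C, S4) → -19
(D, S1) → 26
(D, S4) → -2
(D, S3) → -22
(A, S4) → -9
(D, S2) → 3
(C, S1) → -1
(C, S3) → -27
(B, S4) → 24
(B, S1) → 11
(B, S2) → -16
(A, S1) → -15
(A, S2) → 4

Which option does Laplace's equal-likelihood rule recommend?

B

Row averages: A=-8.5, B=1.5, C=-17.5, D=1.25
Highest average = 1.5 → B.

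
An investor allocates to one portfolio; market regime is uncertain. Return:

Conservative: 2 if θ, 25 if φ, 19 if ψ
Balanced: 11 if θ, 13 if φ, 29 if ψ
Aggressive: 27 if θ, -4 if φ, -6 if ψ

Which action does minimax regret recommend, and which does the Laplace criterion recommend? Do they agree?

minimax regret → Balanced; laplace → Balanced (agree)

Column bests: θ=27, φ=25, ψ=29.
Conservative regrets: 25, 0, 10 → max 25
Balanced regrets: 16, 12, 0 → max 16
Aggressive regrets: 0, 29, 35 → max 35
Smallest max regret = 16 → Balanced.
Row averages: Conservative=46/3, Balanced=53/3, Aggressive=17/3
Highest average = 53/3 → Balanced.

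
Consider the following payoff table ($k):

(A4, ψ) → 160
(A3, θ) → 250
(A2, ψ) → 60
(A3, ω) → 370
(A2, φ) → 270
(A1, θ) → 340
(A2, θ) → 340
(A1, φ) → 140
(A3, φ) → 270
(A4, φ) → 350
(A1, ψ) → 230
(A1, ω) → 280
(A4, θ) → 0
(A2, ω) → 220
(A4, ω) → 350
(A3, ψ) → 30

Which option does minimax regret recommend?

A2

Column bests: θ=340, φ=350, ψ=230, ω=370.
A1 regrets: 0, 210, 0, 90 → max 210
A2 regrets: 0, 80, 170, 150 → max 170
A3 regrets: 90, 80, 200, 0 → max 200
A4 regrets: 340, 0, 70, 20 → max 340
Smallest max regret = 170 → A2.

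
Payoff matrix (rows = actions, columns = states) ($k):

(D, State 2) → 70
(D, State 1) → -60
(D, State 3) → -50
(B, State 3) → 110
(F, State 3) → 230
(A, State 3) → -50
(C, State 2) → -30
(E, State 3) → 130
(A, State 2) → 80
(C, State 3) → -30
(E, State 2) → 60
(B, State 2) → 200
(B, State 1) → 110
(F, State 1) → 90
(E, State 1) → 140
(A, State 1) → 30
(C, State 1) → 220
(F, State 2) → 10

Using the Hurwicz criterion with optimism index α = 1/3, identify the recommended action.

B

A: 1/3·80 + 2/3·(-50) = -20/3
B: 1/3·200 + 2/3·110 = 140
C: 1/3·220 + 2/3·(-30) = 160/3
D: 1/3·70 + 2/3·(-60) = -50/3
E: 1/3·140 + 2/3·60 = 260/3
F: 1/3·230 + 2/3·10 = 250/3
Highest Hurwicz score = 140 → B.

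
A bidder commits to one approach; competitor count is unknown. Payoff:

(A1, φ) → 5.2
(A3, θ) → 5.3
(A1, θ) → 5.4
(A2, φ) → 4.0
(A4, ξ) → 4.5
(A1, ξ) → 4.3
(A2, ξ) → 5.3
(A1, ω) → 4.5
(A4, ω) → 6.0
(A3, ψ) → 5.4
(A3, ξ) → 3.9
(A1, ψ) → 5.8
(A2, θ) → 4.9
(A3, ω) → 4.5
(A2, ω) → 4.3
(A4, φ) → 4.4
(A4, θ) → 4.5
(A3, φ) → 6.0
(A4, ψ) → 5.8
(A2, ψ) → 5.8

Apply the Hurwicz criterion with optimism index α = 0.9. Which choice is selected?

A4

A1: 0.9·5.8 + 0.1·4.3 = 5.65
A2: 0.9·5.8 + 0.1·4.0 = 5.62
A3: 0.9·6.0 + 0.1·3.9 = 5.79
A4: 0.9·6.0 + 0.1·4.4 = 5.84
Highest Hurwicz score = 5.84 → A4.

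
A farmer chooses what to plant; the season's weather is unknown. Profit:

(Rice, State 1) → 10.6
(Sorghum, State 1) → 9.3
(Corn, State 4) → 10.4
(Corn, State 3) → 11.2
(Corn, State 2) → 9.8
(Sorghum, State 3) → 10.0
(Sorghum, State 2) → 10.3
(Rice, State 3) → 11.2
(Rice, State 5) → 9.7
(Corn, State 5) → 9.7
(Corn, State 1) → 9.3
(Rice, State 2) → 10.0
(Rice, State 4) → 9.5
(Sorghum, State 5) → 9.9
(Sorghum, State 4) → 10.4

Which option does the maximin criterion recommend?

Rice

Row minima: Sorghum=9.3, Corn=9.3, Rice=9.5
Best worst-case = 9.5 → Rice.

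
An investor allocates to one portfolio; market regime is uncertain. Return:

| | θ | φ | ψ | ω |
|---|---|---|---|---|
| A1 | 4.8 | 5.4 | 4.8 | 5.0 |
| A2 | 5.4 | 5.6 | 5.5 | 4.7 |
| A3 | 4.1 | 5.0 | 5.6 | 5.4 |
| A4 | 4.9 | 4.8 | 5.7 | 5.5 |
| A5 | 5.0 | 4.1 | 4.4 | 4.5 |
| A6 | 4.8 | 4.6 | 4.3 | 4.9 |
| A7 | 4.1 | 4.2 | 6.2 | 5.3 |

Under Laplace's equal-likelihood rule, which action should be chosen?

A2

Row averages: A1=5, A2=5.3, A3=5.025, A4=5.225, A5=4.5, A6=4.65, A7=4.95
Highest average = 5.3 → A2.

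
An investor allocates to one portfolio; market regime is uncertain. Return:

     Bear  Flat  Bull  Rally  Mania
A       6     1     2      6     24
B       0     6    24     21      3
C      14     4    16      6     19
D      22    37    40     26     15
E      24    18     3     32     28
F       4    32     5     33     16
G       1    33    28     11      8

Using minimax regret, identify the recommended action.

D

Column bests: Bear=24, Flat=37, Bull=40, Rally=33, Mania=28.
A regrets: 18, 36, 38, 27, 4 → max 38
B regrets: 24, 31, 16, 12, 25 → max 31
C regrets: 10, 33, 24, 27, 9 → max 33
D regrets: 2, 0, 0, 7, 13 → max 13
E regrets: 0, 19, 37, 1, 0 → max 37
F regrets: 20, 5, 35, 0, 12 → max 35
G regrets: 23, 4, 12, 22, 20 → max 23
Smallest max regret = 13 → D.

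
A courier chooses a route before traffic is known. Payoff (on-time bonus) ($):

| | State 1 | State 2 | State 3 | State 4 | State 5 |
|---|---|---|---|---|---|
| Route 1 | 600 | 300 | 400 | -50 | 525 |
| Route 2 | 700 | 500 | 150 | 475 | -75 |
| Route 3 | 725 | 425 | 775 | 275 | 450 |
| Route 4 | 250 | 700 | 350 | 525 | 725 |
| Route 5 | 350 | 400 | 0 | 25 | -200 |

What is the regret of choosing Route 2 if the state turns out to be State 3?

625

Best payoff under State 3 is 775.
Regret = 775 − 150 = 625.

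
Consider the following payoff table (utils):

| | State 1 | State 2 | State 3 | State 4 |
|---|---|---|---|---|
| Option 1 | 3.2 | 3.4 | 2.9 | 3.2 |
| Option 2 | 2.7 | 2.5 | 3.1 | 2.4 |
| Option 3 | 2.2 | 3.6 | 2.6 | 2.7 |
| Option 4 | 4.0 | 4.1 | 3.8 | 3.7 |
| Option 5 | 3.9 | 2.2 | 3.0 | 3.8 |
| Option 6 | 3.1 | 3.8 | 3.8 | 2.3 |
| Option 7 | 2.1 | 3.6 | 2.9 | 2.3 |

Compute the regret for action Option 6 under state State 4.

Best payoff under State 4 is 3.8.
Regret = 3.8 − 2.3 = 1.5.

1.5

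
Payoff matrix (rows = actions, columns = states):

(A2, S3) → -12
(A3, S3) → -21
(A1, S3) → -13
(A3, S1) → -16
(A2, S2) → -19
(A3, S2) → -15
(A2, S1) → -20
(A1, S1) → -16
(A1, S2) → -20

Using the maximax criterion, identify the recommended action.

A2

Row maxima: A1=-13, A2=-12, A3=-15
Best best-case = -12 → A2.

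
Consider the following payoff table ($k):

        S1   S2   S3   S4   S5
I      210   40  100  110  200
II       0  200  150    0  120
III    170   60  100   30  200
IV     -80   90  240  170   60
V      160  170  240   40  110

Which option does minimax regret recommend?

Column bests: S1=210, S2=200, S3=240, S4=170, S5=200.
I regrets: 0, 160, 140, 60, 0 → max 160
II regrets: 210, 0, 90, 170, 80 → max 210
III regrets: 40, 140, 140, 140, 0 → max 140
IV regrets: 290, 110, 0, 0, 140 → max 290
V regrets: 50, 30, 0, 130, 90 → max 130
Smallest max regret = 130 → V.

V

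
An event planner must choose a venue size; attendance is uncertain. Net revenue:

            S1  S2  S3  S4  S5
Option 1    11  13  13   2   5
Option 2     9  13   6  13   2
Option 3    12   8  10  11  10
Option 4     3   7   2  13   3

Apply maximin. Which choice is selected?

Row minima: Option 1=2, Option 2=2, Option 3=8, Option 4=2
Best worst-case = 8 → Option 3.

Option 3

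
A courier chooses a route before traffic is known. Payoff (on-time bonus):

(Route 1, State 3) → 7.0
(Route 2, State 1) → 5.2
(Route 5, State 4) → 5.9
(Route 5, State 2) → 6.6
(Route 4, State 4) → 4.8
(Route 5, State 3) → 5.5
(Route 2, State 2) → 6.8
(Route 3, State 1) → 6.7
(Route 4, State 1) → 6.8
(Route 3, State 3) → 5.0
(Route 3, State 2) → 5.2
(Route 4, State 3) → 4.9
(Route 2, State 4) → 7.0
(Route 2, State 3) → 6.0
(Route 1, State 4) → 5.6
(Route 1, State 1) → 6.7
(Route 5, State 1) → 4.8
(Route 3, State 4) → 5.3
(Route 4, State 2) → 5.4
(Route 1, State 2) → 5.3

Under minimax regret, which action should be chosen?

Column bests: State 1=6.8, State 2=6.8, State 3=7.0, State 4=7.0.
Route 1 regrets: 0.1, 1.5, 0.0, 1.4 → max 1.5
Route 2 regrets: 1.6, 0.0, 1.0, 0.0 → max 1.6
Route 3 regrets: 0.1, 1.6, 2.0, 1.7 → max 2.0
Route 4 regrets: 0.0, 1.4, 2.1, 2.2 → max 2.2
Route 5 regrets: 2.0, 0.2, 1.5, 1.1 → max 2.0
Smallest max regret = 1.5 → Route 1.

Route 1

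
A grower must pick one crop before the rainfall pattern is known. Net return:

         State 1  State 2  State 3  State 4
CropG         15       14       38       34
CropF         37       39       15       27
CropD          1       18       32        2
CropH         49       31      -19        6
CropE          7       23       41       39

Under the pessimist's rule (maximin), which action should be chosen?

CropF

Row minima: CropG=14, CropF=15, CropD=1, CropH=-19, CropE=7
Best worst-case = 15 → CropF.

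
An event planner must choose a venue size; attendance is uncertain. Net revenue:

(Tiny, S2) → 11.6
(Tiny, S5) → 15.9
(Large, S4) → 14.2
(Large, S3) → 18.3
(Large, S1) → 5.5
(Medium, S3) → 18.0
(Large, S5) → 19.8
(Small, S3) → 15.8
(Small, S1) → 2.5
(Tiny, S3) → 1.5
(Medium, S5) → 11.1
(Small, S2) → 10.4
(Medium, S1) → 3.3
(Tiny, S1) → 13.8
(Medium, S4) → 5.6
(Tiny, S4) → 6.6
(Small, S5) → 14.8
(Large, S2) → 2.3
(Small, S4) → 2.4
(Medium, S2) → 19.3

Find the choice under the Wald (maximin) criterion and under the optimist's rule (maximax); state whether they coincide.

Row minima: Tiny=1.5, Small=2.4, Medium=3.3, Large=2.3
Best worst-case = 3.3 → Medium.
Row maxima: Tiny=15.9, Small=15.8, Medium=19.3, Large=19.8
Best best-case = 19.8 → Large.

maximin → Medium; maximax → Large (disagree)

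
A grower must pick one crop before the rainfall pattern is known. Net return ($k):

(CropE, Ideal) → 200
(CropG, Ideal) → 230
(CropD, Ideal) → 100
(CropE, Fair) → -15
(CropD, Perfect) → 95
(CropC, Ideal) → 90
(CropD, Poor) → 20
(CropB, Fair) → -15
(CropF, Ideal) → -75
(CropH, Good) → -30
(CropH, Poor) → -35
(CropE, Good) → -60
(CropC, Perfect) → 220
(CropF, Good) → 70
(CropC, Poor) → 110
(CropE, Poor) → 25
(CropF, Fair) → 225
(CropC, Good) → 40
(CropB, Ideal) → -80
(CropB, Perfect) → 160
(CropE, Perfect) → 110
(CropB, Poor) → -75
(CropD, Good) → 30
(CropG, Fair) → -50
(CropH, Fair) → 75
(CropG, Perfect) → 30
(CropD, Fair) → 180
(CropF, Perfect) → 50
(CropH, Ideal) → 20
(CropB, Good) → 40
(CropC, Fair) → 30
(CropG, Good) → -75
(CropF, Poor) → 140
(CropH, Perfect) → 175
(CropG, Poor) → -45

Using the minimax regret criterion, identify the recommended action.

CropD

Column bests: Poor=140, Fair=225, Good=70, Ideal=230, Perfect=220.
CropC regrets: 30, 195, 30, 140, 0 → max 195
CropB regrets: 215, 240, 30, 310, 60 → max 310
CropE regrets: 115, 240, 130, 30, 110 → max 240
CropG regrets: 185, 275, 145, 0, 190 → max 275
CropD regrets: 120, 45, 40, 130, 125 → max 130
CropH regrets: 175, 150, 100, 210, 45 → max 210
CropF regrets: 0, 0, 0, 305, 170 → max 305
Smallest max regret = 130 → CropD.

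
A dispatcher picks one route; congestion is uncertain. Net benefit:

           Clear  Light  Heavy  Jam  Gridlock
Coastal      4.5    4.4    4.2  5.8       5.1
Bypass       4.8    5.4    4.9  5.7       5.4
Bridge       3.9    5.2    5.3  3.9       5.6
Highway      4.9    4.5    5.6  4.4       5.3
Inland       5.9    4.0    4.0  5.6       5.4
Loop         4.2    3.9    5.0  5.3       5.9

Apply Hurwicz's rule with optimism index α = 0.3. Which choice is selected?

Coastal: 0.3·5.8 + 0.7·4.2 = 4.68
Bypass: 0.3·5.7 + 0.7·4.8 = 5.07
Bridge: 0.3·5.6 + 0.7·3.9 = 4.41
Highway: 0.3·5.6 + 0.7·4.4 = 4.76
Inland: 0.3·5.9 + 0.7·4.0 = 4.57
Loop: 0.3·5.9 + 0.7·3.9 = 4.5
Highest Hurwicz score = 5.07 → Bypass.

Bypass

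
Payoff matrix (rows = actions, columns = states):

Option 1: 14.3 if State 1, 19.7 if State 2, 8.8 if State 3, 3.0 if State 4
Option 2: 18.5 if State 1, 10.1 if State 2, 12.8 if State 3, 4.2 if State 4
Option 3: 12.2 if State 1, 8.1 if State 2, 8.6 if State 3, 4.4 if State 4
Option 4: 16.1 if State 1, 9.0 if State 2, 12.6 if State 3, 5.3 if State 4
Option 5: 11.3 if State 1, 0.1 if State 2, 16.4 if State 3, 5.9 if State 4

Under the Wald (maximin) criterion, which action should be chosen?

Option 4

Row minima: Option 1=3.0, Option 2=4.2, Option 3=4.4, Option 4=5.3, Option 5=0.1
Best worst-case = 5.3 → Option 4.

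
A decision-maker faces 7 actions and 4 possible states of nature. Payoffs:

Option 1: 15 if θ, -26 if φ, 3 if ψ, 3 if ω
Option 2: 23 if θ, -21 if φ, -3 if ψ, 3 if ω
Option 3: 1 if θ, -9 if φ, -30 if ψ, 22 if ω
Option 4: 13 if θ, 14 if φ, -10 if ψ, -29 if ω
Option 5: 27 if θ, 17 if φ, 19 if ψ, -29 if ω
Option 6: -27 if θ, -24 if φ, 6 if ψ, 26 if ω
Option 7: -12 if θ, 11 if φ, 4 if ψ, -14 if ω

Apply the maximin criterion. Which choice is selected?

Option 7

Row minima: Option 1=-26, Option 2=-21, Option 3=-30, Option 4=-29, Option 5=-29, Option 6=-27, Option 7=-14
Best worst-case = -14 → Option 7.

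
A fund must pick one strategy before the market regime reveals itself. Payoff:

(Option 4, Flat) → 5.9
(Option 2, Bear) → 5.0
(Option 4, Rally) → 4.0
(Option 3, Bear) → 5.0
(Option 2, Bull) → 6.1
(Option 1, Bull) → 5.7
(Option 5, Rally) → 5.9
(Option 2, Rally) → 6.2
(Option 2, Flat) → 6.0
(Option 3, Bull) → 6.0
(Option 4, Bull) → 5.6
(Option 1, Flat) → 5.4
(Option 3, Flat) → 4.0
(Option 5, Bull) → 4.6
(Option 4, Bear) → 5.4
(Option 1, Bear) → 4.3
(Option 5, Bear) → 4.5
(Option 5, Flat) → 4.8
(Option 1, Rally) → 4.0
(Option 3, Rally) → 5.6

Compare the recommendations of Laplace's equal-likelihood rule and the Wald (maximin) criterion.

Row averages: Option 1=4.85, Option 2=5.825, Option 3=5.15, Option 4=5.225, Option 5=4.95
Highest average = 5.825 → Option 2.
Row minima: Option 1=4.0, Option 2=5.0, Option 3=4.0, Option 4=4.0, Option 5=4.5
Best worst-case = 5.0 → Option 2.

laplace → Option 2; maximin → Option 2 (agree)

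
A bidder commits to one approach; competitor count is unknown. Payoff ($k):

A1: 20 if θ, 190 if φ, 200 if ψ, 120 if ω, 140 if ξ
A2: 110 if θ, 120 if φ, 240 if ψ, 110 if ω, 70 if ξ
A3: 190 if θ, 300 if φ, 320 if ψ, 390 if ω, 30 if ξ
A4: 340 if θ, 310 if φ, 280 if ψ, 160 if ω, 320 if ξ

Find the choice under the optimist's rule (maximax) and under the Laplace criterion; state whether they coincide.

maximax → A3; laplace → A4 (disagree)

Row maxima: A1=200, A2=240, A3=390, A4=340
Best best-case = 390 → A3.
Row averages: A1=134, A2=130, A3=246, A4=282
Highest average = 282 → A4.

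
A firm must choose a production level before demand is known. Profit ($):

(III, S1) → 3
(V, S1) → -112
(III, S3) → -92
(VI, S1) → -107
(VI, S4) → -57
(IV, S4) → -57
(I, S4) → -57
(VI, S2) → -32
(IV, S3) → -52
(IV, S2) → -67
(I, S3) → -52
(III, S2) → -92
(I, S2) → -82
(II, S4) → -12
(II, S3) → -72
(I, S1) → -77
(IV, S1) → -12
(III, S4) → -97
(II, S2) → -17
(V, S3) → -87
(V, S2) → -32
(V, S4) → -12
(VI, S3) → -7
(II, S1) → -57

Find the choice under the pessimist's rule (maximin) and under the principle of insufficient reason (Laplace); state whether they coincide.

maximin → IV; laplace → II (disagree)

Row minima: I=-82, II=-72, III=-97, IV=-67, V=-112, VI=-107
Best worst-case = -67 → IV.
Row averages: I=-67, II=-39.5, III=-69.5, IV=-47, V=-60.75, VI=-50.75
Highest average = -39.5 → II.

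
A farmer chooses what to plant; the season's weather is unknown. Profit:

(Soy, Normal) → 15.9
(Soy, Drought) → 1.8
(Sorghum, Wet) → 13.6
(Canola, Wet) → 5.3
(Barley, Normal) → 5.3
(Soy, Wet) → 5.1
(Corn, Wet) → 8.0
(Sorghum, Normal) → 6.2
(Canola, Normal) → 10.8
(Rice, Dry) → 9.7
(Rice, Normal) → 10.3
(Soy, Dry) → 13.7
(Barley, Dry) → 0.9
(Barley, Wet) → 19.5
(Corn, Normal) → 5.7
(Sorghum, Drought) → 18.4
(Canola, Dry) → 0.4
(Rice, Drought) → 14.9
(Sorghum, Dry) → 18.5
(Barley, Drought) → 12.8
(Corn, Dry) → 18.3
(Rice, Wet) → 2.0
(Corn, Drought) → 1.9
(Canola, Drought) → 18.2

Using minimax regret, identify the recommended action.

Sorghum

Column bests: Drought=18.4, Dry=18.5, Normal=15.9, Wet=19.5.
Soy regrets: 16.6, 4.8, 0.0, 14.4 → max 16.6
Sorghum regrets: 0.0, 0.0, 9.7, 5.9 → max 9.7
Rice regrets: 3.5, 8.8, 5.6, 17.5 → max 17.5
Corn regrets: 16.5, 0.2, 10.2, 11.5 → max 16.5
Canola regrets: 0.2, 18.1, 5.1, 14.2 → max 18.1
Barley regrets: 5.6, 17.6, 10.6, 0.0 → max 17.6
Smallest max regret = 9.7 → Sorghum.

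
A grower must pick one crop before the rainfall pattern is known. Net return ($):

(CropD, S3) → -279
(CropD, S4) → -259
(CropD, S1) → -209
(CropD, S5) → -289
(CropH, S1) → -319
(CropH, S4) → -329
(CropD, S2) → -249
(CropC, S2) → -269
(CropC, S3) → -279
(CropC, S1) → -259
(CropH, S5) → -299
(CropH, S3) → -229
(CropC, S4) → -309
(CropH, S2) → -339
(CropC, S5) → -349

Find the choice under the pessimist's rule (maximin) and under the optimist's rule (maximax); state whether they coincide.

maximin → CropD; maximax → CropD (agree)

Row minima: CropD=-289, CropH=-339, CropC=-349
Best worst-case = -289 → CropD.
Row maxima: CropD=-209, CropH=-229, CropC=-259
Best best-case = -209 → CropD.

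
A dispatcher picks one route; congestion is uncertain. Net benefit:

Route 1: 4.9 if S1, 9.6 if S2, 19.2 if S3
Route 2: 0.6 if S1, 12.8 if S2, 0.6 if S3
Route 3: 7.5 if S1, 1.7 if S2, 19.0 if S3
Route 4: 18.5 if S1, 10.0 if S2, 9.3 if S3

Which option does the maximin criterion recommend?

Row minima: Route 1=4.9, Route 2=0.6, Route 3=1.7, Route 4=9.3
Best worst-case = 9.3 → Route 4.

Route 4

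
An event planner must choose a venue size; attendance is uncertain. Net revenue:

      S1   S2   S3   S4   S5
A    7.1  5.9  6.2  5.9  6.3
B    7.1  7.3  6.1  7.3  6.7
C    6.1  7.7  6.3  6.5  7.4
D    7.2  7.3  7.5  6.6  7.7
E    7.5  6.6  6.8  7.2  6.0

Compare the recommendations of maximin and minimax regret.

Row minima: A=5.9, B=6.1, C=6.1, D=6.6, E=6.0
Best worst-case = 6.6 → D.
Column bests: S1=7.5, S2=7.7, S3=7.5, S4=7.3, S5=7.7.
A regrets: 0.4, 1.8, 1.3, 1.4, 1.4 → max 1.8
B regrets: 0.4, 0.4, 1.4, 0.0, 1.0 → max 1.4
C regrets: 1.4, 0.0, 1.2, 0.8, 0.3 → max 1.4
D regrets: 0.3, 0.4, 0.0, 0.7, 0.0 → max 0.7
E regrets: 0.0, 1.1, 0.7, 0.1, 1.7 → max 1.7
Smallest max regret = 0.7 → D.

maximin → D; minimax regret → D (agree)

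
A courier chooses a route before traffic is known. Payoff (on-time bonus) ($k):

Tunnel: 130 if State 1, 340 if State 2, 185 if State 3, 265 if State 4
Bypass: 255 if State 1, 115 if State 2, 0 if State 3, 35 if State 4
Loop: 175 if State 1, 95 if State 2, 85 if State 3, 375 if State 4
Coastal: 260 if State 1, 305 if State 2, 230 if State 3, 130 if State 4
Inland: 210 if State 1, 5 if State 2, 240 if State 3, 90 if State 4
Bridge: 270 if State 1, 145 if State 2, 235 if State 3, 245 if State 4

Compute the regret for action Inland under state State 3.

Best payoff under State 3 is 240.
Regret = 240 − 240 = 0.

0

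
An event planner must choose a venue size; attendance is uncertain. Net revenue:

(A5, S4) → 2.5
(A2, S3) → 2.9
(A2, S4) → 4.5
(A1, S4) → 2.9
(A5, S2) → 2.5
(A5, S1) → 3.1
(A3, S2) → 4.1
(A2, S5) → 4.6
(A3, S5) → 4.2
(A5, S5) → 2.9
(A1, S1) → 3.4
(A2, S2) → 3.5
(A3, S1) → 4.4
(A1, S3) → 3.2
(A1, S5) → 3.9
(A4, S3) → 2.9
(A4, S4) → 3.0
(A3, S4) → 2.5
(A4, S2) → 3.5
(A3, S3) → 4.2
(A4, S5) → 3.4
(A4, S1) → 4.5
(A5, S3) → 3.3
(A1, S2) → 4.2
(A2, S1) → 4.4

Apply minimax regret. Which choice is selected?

A2

Column bests: S1=4.5, S2=4.2, S3=4.2, S4=4.5, S5=4.6.
A1 regrets: 1.1, 0.0, 1.0, 1.6, 0.7 → max 1.6
A2 regrets: 0.1, 0.7, 1.3, 0.0, 0.0 → max 1.3
A3 regrets: 0.1, 0.1, 0.0, 2.0, 0.4 → max 2.0
A4 regrets: 0.0, 0.7, 1.3, 1.5, 1.2 → max 1.5
A5 regrets: 1.4, 1.7, 0.9, 2.0, 1.7 → max 2.0
Smallest max regret = 1.3 → A2.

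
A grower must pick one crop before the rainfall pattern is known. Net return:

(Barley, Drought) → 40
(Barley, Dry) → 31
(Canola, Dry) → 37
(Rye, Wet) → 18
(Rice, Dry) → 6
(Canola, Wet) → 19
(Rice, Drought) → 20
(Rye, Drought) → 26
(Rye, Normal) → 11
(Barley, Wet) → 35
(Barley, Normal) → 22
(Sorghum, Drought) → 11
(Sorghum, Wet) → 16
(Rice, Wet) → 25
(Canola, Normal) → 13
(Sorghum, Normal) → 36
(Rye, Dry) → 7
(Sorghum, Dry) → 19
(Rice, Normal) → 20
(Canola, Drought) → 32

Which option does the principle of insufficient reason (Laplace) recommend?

Barley

Row averages: Rye=15.5, Canola=25.25, Rice=17.75, Barley=32, Sorghum=20.5
Highest average = 32 → Barley.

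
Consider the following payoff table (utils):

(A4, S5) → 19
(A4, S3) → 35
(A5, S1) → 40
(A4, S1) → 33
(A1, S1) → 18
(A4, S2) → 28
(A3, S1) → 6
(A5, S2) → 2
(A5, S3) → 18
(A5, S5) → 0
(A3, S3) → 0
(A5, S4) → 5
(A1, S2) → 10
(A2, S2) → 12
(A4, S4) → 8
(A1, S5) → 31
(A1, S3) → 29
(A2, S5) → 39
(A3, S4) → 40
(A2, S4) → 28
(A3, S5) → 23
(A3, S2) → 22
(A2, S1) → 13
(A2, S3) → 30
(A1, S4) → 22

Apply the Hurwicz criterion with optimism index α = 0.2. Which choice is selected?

A1: 0.2·31 + 0.8·10 = 14.2
A2: 0.2·39 + 0.8·12 = 17.4
A3: 0.2·40 + 0.8·0 = 8
A4: 0.2·35 + 0.8·8 = 13.4
A5: 0.2·40 + 0.8·0 = 8
Highest Hurwicz score = 17.4 → A2.

A2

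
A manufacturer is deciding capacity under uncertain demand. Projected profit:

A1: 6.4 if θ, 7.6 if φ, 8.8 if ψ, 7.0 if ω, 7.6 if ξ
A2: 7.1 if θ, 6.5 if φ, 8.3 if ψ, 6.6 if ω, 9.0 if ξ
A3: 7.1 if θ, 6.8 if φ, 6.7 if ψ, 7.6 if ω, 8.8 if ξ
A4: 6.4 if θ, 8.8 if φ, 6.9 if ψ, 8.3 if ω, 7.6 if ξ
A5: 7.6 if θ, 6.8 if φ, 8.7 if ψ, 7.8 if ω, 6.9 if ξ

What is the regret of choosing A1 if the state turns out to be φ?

1.2

Best payoff under φ is 8.8.
Regret = 8.8 − 7.6 = 1.2.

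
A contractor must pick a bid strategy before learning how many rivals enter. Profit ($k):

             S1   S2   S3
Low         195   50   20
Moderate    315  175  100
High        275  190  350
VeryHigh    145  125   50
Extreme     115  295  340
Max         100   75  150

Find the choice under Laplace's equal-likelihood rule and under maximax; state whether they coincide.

laplace → High; maximax → High (agree)

Row averages: Low=265/3, Moderate=590/3, High=815/3, VeryHigh=320/3, Extreme=250, Max=325/3
Highest average = 815/3 → High.
Row maxima: Low=195, Moderate=315, High=350, VeryHigh=145, Extreme=340, Max=150
Best best-case = 350 → High.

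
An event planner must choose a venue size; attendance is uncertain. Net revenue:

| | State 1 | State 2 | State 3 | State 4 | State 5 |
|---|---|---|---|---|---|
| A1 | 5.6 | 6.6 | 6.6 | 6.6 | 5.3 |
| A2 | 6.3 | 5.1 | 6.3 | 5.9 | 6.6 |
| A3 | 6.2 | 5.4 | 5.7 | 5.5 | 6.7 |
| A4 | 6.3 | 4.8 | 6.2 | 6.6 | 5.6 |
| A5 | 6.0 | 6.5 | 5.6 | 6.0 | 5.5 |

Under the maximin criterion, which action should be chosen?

A5

Row minima: A1=5.3, A2=5.1, A3=5.4, A4=4.8, A5=5.5
Best worst-case = 5.5 → A5.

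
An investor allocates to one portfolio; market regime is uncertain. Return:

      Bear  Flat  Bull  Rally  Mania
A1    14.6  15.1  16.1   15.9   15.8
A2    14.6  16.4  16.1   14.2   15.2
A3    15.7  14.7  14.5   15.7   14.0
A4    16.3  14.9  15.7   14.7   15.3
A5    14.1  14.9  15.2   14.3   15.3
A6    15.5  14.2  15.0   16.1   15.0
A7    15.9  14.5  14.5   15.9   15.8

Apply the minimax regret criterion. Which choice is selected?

A4

Column bests: Bear=16.3, Flat=16.4, Bull=16.1, Rally=16.1, Mania=15.8.
A1 regrets: 1.7, 1.3, 0.0, 0.2, 0.0 → max 1.7
A2 regrets: 1.7, 0.0, 0.0, 1.9, 0.6 → max 1.9
A3 regrets: 0.6, 1.7, 1.6, 0.4, 1.8 → max 1.8
A4 regrets: 0.0, 1.5, 0.4, 1.4, 0.5 → max 1.5
A5 regrets: 2.2, 1.5, 0.9, 1.8, 0.5 → max 2.2
A6 regrets: 0.8, 2.2, 1.1, 0.0, 0.8 → max 2.2
A7 regrets: 0.4, 1.9, 1.6, 0.2, 0.0 → max 1.9
Smallest max regret = 1.5 → A4.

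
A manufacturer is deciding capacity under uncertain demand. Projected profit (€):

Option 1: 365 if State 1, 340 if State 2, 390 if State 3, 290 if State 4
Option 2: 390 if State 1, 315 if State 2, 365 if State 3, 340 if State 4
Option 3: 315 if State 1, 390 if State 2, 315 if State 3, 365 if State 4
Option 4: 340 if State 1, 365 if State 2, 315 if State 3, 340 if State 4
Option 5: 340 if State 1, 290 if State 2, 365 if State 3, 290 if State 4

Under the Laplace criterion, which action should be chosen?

Row averages: Option 1=346.25, Option 2=352.5, Option 3=346.25, Option 4=340, Option 5=321.25
Highest average = 352.5 → Option 2.

Option 2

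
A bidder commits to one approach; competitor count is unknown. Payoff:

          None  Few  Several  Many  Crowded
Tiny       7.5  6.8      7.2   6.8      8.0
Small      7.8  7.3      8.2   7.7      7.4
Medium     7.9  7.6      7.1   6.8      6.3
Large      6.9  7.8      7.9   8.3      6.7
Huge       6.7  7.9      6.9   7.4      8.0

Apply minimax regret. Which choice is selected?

Column bests: None=7.9, Few=7.9, Several=8.2, Many=8.3, Crowded=8.0.
Tiny regrets: 0.4, 1.1, 1.0, 1.5, 0.0 → max 1.5
Small regrets: 0.1, 0.6, 0.0, 0.6, 0.6 → max 0.6
Medium regrets: 0.0, 0.3, 1.1, 1.5, 1.7 → max 1.7
Large regrets: 1.0, 0.1, 0.3, 0.0, 1.3 → max 1.3
Huge regrets: 1.2, 0.0, 1.3, 0.9, 0.0 → max 1.3
Smallest max regret = 0.6 → Small.

Small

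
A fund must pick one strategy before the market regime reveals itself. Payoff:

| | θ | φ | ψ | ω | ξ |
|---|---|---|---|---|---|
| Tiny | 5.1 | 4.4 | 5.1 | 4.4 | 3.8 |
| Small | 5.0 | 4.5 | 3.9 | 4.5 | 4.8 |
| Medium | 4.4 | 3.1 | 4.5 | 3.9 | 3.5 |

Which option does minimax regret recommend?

Tiny

Column bests: θ=5.1, φ=4.5, ψ=5.1, ω=4.5, ξ=4.8.
Tiny regrets: 0.0, 0.1, 0.0, 0.1, 1.0 → max 1.0
Small regrets: 0.1, 0.0, 1.2, 0.0, 0.0 → max 1.2
Medium regrets: 0.7, 1.4, 0.6, 0.6, 1.3 → max 1.4
Smallest max regret = 1.0 → Tiny.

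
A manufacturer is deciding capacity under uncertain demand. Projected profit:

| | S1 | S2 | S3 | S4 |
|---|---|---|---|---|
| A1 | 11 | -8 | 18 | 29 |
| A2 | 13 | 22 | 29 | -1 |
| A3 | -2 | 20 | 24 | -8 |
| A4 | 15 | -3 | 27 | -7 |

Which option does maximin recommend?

A2

Row minima: A1=-8, A2=-1, A3=-8, A4=-7
Best worst-case = -1 → A2.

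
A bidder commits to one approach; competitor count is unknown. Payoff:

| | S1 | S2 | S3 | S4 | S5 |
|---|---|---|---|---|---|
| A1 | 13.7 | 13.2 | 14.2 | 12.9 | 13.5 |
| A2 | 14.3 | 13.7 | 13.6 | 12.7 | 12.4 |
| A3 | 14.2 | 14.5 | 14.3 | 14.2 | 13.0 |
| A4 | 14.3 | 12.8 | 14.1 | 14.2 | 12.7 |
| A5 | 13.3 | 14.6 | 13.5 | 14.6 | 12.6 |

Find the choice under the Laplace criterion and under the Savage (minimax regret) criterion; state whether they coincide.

laplace → A3; minimax regret → A3 (agree)

Row averages: A1=13.5, A2=13.34, A3=14.04, A4=13.62, A5=13.72
Highest average = 14.04 → A3.
Column bests: S1=14.3, S2=14.6, S3=14.3, S4=14.6, S5=13.5.
A1 regrets: 0.6, 1.4, 0.1, 1.7, 0.0 → max 1.7
A2 regrets: 0.0, 0.9, 0.7, 1.9, 1.1 → max 1.9
A3 regrets: 0.1, 0.1, 0.0, 0.4, 0.5 → max 0.5
A4 regrets: 0.0, 1.8, 0.2, 0.4, 0.8 → max 1.8
A5 regrets: 1.0, 0.0, 0.8, 0.0, 0.9 → max 1.0
Smallest max regret = 0.5 → A3.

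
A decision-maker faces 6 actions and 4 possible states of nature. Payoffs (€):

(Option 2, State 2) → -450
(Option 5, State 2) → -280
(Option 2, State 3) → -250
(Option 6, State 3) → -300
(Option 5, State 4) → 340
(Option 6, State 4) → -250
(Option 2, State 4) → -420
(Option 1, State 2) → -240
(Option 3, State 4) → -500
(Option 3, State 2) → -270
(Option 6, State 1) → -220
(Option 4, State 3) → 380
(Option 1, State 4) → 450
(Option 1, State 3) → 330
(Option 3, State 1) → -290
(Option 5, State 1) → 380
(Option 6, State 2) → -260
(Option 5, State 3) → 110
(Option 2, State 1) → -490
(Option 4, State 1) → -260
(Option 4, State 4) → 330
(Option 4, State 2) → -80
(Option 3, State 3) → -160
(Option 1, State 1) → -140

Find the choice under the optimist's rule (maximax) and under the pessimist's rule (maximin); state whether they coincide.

Row maxima: Option 1=450, Option 2=-250, Option 3=-160, Option 4=380, Option 5=380, Option 6=-220
Best best-case = 450 → Option 1.
Row minima: Option 1=-240, Option 2=-490, Option 3=-500, Option 4=-260, Option 5=-280, Option 6=-300
Best worst-case = -240 → Option 1.

maximax → Option 1; maximin → Option 1 (agree)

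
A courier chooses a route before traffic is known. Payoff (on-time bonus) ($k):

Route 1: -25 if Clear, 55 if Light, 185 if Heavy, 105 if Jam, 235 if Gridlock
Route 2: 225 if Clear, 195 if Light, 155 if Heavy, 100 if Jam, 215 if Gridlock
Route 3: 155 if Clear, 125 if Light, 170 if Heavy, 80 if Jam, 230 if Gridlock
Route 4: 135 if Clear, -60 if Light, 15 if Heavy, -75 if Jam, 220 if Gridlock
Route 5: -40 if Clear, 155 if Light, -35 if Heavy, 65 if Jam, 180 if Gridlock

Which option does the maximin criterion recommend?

Route 2

Row minima: Route 1=-25, Route 2=100, Route 3=80, Route 4=-75, Route 5=-40
Best worst-case = 100 → Route 2.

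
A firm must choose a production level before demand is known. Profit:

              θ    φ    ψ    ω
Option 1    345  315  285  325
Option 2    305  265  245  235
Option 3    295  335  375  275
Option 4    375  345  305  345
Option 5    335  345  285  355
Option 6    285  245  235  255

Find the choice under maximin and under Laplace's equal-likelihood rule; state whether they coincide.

maximin → Option 4; laplace → Option 4 (agree)

Row minima: Option 1=285, Option 2=235, Option 3=275, Option 4=305, Option 5=285, Option 6=235
Best worst-case = 305 → Option 4.
Row averages: Option 1=317.5, Option 2=262.5, Option 3=320, Option 4=342.5, Option 5=330, Option 6=255
Highest average = 342.5 → Option 4.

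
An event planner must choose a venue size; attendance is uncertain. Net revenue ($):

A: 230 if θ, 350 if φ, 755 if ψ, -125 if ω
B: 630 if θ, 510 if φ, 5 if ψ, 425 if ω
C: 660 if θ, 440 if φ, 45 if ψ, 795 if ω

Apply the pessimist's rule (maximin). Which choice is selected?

Row minima: A=-125, B=5, C=45
Best worst-case = 45 → C.

C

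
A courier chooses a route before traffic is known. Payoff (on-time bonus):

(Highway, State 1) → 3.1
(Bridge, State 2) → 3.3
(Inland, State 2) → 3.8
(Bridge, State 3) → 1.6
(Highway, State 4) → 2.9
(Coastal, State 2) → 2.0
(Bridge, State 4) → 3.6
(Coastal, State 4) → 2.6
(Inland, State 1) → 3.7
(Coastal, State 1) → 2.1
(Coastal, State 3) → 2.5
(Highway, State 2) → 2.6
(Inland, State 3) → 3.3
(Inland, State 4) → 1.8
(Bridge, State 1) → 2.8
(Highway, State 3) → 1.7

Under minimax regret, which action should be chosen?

Highway

Column bests: State 1=3.7, State 2=3.8, State 3=3.3, State 4=3.6.
Inland regrets: 0.0, 0.0, 0.0, 1.8 → max 1.8
Highway regrets: 0.6, 1.2, 1.6, 0.7 → max 1.6
Bridge regrets: 0.9, 0.5, 1.7, 0.0 → max 1.7
Coastal regrets: 1.6, 1.8, 0.8, 1.0 → max 1.8
Smallest max regret = 1.6 → Highway.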